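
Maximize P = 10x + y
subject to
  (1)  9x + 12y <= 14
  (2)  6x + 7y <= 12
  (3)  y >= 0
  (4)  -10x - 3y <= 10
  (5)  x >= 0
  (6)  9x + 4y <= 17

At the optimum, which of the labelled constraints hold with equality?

Vertices and P = 10x + y:
  (14/9, 0) → P = 140/9
  (0, 7/6) → P = 7/6
  (0, 0) → P = 0

The maximum is at (14/9, 0). Substituting into each constraint, equality holds for (1) and (3); the remaining constraints have slack.

(1) and (3)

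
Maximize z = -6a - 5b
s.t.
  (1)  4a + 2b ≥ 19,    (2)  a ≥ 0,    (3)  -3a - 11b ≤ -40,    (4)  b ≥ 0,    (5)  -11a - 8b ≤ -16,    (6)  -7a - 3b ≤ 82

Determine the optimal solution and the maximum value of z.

a = 129/38, b = 103/38, maximum z = -1289/38

Extreme points and z = -6a - 5b:
  (0, 19/2) → z = -95/2
  (129/38, 103/38) → z = -1289/38
  (40/3, 0) → z = -80
The feasible region is unbounded (it extends along (0, 1), (1, 0)), but z strictly decreases along every unbounded feasible direction, so there is no improving ray and the maximum is attained at a vertex.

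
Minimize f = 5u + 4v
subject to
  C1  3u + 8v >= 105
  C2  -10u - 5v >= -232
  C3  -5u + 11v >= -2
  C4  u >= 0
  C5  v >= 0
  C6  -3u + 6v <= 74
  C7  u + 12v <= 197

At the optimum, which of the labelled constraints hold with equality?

Corner points and f = 5u + 4v:
  (1171/73, 519/73) → f = 7931/73
  (19/21, 179/14) → f = 167/3
  (854/45, 76/9) → f = 386/3
  (1799/115, 1738/115) → f = 15947/115
  (7, 95/6) → f = 295/3

The minimum is at (19/21, 179/14). Substituting into each constraint, equality holds for C1 and C6; the remaining constraints have slack.

C1 and C6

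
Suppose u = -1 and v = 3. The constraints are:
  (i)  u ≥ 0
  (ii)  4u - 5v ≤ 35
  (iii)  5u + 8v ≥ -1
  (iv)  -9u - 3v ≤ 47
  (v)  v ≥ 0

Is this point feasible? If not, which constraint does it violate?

not feasible — violates (i)

Constraint (i): u = -1, which is not ≥ 0. All other constraints are satisfied.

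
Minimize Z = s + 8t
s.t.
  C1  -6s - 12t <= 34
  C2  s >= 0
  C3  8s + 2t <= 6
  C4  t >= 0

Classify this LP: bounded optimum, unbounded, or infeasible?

bounded optimum

Feasible corners and Z = s + 8t:
  (0, 3) → Z = 24
  (0, 0) → Z = 0
  (3/4, 0) → Z = 3/4
The feasible region has finitely many vertices and no improving ray; the minimum is 0 at (0, 0).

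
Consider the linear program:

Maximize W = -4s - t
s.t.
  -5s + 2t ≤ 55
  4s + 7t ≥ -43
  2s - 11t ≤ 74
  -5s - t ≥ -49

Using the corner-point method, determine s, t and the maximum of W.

s = -471/43, t = 5/43, maximum W = 1879/43

Corner points and W = -4s - t:
  (-471/43, 5/43) → W = 1879/43
  (43/15, 104/3) → W = -692/15
  (45/58, -191/29) → W = 101/29
  (613/57, -272/57) → W = -2180/57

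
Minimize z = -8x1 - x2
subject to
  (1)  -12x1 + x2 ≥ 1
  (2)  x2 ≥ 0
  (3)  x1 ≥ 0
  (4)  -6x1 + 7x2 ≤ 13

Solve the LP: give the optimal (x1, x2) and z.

x1 = 1/13, x2 = 25/13, minimum z = -33/13

Feasible corners and z = -8x1 - x2:
  (0, 1) → z = -1
  (1/13, 25/13) → z = -33/13
  (0, 13/7) → z = -13/7

The optimum lies where -12x1 + x2 = 1 and -6x1 + 7x2 = 13.
Solving simultaneously gives x1 = 1/13, x2 = 25/13.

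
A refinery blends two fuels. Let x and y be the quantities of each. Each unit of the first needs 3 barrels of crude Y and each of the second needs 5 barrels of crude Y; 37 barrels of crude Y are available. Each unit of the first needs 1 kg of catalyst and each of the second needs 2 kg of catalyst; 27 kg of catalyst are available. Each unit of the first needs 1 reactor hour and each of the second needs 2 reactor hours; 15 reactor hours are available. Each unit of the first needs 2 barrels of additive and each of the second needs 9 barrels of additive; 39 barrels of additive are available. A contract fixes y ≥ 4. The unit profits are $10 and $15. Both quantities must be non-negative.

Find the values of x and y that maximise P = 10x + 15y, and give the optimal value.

Vertices and P = 10x + 15y:
  (0, 13/3) → P = 65
  (0, 4) → P = 60
  (3/2, 4) → P = 75

At the optimal vertex, 2x + 9y = 39 and y = 4.
Solving simultaneously gives x = 3/2, y = 4.

x = 3/2, y = 4, maximum P = 75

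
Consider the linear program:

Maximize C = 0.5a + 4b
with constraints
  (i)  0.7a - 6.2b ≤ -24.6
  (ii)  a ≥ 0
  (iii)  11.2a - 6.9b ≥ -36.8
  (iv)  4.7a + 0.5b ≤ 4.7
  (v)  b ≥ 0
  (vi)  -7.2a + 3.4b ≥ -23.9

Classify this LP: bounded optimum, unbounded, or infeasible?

bounded optimum

Vertices and C = 0.5a + 4b:
  (0, 123/31) → C = 492/31
  (1684/2949, 11891/2949) → C = 48406/2949
  (0, 16/3) → C = 64/3
  (1403/3803, 22560/3803) → C = 181883/7606
The feasible region has finitely many vertices and no improving ray; the maximum is 181883/7606 at (1403/3803, 22560/3803).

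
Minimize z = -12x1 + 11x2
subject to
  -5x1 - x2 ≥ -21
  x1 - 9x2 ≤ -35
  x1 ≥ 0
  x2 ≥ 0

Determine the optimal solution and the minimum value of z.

x1 = 77/23, x2 = 98/23, minimum z = 154/23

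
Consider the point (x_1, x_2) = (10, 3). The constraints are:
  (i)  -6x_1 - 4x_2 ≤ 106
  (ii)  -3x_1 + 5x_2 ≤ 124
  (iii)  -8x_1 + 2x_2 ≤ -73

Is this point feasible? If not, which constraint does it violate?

(i): -72 ≤ 106 ✓
(ii): -15 ≤ 124 ✓
(iii): -74 ≤ -73 ✓

feasible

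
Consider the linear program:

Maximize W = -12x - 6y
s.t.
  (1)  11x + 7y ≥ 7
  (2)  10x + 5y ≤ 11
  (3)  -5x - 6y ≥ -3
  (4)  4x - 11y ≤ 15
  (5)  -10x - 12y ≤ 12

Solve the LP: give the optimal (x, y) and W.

Corner points and W = -12x - 6y:
  (21/31, -2/31) → W = -240/31
  (182/149, -137/149) → W = -1362/149
  (51/35, -5/7) → W = -66/5
  (98/65, -53/65) → W = -66/5

The binding constraints are 11x + 7y = 7 and -5x - 6y = -3.
Solving simultaneously gives x = 21/31, y = -2/31.

x = 21/31, y = -2/31, maximum W = -240/31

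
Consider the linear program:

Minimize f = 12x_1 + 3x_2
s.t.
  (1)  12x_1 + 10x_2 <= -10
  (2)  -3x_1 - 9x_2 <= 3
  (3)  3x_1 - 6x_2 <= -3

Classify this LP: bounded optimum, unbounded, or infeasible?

unbounded

From the feasible point (-15/17, 1/17), moving in the direction (-9, 3) keeps every constraint satisfied while f decreases without bound.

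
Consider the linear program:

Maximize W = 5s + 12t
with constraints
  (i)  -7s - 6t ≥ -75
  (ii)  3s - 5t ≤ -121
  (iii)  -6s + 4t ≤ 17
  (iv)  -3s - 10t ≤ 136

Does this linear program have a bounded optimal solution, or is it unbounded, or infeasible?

The boundaries -7s - 6t = -75 and 3s - 5t = -121 meet at (-351/53, 1072/53), but that point violates -6s + 4t ≤ 17. Every candidate vertex is excluded by some other constraint, so the feasible region is empty.

infeasible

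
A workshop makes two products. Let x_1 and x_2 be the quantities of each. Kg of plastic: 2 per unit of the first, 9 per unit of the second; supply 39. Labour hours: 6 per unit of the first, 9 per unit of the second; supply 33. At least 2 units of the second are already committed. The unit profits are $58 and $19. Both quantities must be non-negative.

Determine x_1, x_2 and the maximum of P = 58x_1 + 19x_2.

Feasible corners and P = 58x_1 + 19x_2:
  (0, 11/3) → P = 209/3
  (0, 2) → P = 38
  (5/2, 2) → P = 183

The binding constraints are 6x_1 + 9x_2 = 33 and x_2 = 2.
Solving simultaneously gives x_1 = 5/2, x_2 = 2.

x_1 = 5/2, x_2 = 2, maximum P = 183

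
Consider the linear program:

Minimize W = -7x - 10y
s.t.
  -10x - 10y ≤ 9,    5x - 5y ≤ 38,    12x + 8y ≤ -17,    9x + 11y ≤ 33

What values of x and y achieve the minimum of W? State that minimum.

x = -429/20, y = 411/20, minimum W = -1107/20

Extreme points and W = -7x - 10y:
  (-49/20, 31/20) → W = 33/20
  (-429/20, 411/20) → W = -1107/20
  (-451/60, 183/20) → W = -2333/60

The binding constraints are -10x - 10y = 9 and 9x + 11y = 33.
Solving simultaneously gives x = -429/20, y = 411/20.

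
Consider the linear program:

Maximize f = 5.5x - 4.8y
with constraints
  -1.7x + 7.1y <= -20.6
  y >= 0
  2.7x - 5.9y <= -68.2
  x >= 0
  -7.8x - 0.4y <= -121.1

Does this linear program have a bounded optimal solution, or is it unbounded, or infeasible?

infeasible

The boundaries -1.7x + 7.1y = -20.6 and -7.8x - 0.4y = -121.1 meet at (86805/5606, 4519/5606), but that point violates 2.7x - 5.9y ≤ -68.2. Every candidate vertex is excluded by some other constraint, so the feasible region is empty.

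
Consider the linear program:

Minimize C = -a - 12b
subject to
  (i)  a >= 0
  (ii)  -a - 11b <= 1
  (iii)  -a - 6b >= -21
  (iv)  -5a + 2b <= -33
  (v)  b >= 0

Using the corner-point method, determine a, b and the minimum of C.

a = 15/2, b = 9/4, minimum C = -69/2

Extreme points and C = -a - 12b:
  (15/2, 9/4) → C = -69/2
  (21, 0) → C = -21
  (33/5, 0) → C = -33/5

At the optimal vertex, -a - 6b = -21 and -5a + 2b = -33.
Solving simultaneously gives a = 15/2, b = 9/4.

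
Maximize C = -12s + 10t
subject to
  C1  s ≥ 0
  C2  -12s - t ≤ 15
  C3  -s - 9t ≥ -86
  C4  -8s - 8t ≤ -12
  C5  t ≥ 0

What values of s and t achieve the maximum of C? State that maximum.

s = 0, t = 86/9, maximum C = 860/9

Corner points and C = -12s + 10t:
  (0, 86/9) → C = 860/9
  (0, 3/2) → C = 15
  (86, 0) → C = -1032
  (3/2, 0) → C = -18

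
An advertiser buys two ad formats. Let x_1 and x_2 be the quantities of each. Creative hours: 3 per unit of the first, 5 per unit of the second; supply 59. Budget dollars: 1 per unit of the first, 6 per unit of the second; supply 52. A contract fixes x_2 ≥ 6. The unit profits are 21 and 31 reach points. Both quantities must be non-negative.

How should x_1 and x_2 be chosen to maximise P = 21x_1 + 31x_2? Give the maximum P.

Feasible corners and P = 21x_1 + 31x_2:
  (0, 26/3) → P = 806/3
  (0, 6) → P = 186
  (94/13, 97/13) → P = 4981/13
  (29/3, 6) → P = 389

x_1 = 29/3, x_2 = 6, maximum P = 389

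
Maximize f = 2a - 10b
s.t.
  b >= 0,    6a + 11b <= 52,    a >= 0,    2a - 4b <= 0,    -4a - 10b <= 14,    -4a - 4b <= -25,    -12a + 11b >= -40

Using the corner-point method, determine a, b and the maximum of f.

The binding constraints are 2a - 4b = 0 and -4a - 4b = -25.
Solving simultaneously gives a = 25/6, b = 25/12.

a = 25/6, b = 25/12, maximum f = -25/2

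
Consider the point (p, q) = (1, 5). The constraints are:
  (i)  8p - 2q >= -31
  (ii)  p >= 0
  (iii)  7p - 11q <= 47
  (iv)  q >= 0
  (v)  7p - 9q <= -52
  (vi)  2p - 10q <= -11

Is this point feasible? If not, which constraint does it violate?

not feasible — violates (v)

Constraint (v): 7p - 9q = -38, which is not ≤ -52. All other constraints are satisfied.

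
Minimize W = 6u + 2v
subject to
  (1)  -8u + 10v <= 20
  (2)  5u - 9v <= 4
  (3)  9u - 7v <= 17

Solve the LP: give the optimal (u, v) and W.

u = -10, v = -6, minimum W = -72

Corner points and W = 6u + 2v:
  (-10, -6) → W = -72
  (155/17, 158/17) → W = 1246/17
  (125/46, 49/46) → W = 424/23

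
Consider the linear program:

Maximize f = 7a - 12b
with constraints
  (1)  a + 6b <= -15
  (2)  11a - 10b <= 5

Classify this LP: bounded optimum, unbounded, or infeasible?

unbounded

From the feasible point (-30/19, -85/38), moving in the direction (-10, -11) keeps every constraint satisfied while f increases without bound.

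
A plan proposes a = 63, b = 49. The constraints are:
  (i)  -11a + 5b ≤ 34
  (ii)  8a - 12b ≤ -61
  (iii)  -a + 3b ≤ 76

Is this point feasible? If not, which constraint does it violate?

Constraint (iii): -a + 3b = 84, which is not ≤ 76. All other constraints are satisfied.

not feasible — violates (iii)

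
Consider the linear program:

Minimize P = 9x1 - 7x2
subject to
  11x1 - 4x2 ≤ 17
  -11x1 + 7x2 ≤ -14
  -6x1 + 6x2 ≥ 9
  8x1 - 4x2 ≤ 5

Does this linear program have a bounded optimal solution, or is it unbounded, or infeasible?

infeasible

The boundaries 11x1 - 4x2 = 17 and 8x1 - 4x2 = 5 meet at (4, 27/4), but that point violates -11x1 + 7x2 ≤ -14. Every candidate vertex is excluded by some other constraint, so the feasible region is empty.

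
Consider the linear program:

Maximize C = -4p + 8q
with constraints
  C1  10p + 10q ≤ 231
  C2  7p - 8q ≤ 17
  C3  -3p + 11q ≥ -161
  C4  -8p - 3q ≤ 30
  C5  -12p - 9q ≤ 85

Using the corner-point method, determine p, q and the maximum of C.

p = -993/50, q = 1074/25, maximum C = 10578/25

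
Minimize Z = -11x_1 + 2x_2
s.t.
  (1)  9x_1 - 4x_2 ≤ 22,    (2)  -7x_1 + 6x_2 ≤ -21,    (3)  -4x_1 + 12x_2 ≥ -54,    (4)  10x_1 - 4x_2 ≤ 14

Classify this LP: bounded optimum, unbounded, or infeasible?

bounded optimum

Vertices and Z = -11x_1 + 2x_2:
  (-6/5, -49/10) → Z = 17/5
  (0, -7/2) → Z = -7
  (-6/13, -121/26) → Z = -55/13
The feasible region has finitely many vertices and no improving ray; the minimum is -7 at (0, -7/2).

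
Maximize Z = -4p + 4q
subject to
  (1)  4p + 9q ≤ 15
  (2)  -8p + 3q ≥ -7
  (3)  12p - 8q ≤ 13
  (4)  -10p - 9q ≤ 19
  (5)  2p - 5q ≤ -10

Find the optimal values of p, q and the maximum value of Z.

Feasible corners and Z = -4p + 4q:
  (-17/3, 113/27) → Z = 1064/27
  (-15/38, 35/19) → Z = 170/19
  (-185/68, 31/34) → Z = 247/17

p = -17/3, q = 113/27, maximum Z = 1064/27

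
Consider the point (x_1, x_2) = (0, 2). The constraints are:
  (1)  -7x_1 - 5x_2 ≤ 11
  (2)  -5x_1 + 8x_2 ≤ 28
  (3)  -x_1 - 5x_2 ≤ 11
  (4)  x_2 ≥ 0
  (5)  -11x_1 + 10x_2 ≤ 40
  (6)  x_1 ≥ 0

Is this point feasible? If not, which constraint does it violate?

feasible

(1): -10 ≤ 11 ✓
(2): 16 ≤ 28 ✓
(3): -10 ≤ 11 ✓
(4): 2 ≥ 0 ✓
(5): 20 ≤ 40 ✓
(6): 0 ≥ 0 ✓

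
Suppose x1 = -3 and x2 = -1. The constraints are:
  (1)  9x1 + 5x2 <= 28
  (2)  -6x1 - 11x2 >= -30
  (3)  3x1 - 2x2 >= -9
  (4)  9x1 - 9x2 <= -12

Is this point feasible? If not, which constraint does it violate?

feasible

(1): -32 ≤ 28 ✓
(2): 29 ≥ -30 ✓
(3): -7 ≥ -9 ✓
(4): -18 ≤ -12 ✓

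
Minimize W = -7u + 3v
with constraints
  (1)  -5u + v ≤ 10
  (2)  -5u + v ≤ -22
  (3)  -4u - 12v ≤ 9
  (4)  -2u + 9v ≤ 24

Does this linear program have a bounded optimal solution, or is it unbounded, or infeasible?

unbounded

From the feasible point (255/64, -133/64), moving in the direction (9, 2) keeps every constraint satisfied while W decreases without bound.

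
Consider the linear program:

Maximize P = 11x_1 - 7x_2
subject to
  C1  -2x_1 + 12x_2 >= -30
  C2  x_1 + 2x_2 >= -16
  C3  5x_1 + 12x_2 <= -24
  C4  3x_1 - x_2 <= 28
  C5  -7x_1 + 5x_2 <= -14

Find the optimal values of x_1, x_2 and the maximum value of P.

Corner points and P = 11x_1 - 7x_2:
  (6/7, -33/14) → P = 363/14
  (9/37, -91/37) → P = 736/37
  (48/109, -238/109) → P = 2194/109

At the optimal vertex, -2x_1 + 12x_2 = -30 and 5x_1 + 12x_2 = -24.
Solving simultaneously gives x_1 = 6/7, x_2 = -33/14.

x_1 = 6/7, x_2 = -33/14, maximum P = 363/14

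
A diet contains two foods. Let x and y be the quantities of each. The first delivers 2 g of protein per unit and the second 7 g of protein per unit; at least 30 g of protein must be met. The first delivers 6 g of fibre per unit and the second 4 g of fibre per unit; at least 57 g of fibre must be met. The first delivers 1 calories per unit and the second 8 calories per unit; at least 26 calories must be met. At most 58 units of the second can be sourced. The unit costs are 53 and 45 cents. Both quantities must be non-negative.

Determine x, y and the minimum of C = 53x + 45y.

x = 8, y = 9/4, minimum C = 2101/4

Extreme points and C = 53x + 45y:
  (0, 57/4) → C = 2565/4
  (0, 58) → C = 2610
  (26, 0) → C = 1378
  (8, 9/4) → C = 2101/4
The feasible region is unbounded (it extends along (1, 0)), but C strictly increases along every unbounded feasible direction, so there is no improving ray and the minimum is attained at a vertex.

The binding constraints are 6x + 4y = 57 and x + 8y = 26.
Solving simultaneously gives x = 8, y = 9/4.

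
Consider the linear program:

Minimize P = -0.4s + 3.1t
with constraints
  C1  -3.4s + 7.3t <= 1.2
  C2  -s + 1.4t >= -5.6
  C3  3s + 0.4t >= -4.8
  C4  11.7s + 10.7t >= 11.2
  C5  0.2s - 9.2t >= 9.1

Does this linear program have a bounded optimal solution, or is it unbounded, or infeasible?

bounded optimum

Corner points and P = -0.4s + 3.1t:
  (1890/677, -1358/677) → P = -24829/3385
  (1939/446, -399/446) → P = -4025/892
  (20041/10978, -10423/10978) → P = -403277/109780
The feasible region has finitely many vertices and no improving ray; the minimum is -24829/3385 at (1890/677, -1358/677).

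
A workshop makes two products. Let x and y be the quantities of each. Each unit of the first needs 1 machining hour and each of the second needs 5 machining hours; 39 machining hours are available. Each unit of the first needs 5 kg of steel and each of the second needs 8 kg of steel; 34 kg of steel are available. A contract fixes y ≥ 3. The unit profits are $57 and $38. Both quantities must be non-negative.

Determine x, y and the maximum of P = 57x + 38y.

x = 2, y = 3, maximum P = 228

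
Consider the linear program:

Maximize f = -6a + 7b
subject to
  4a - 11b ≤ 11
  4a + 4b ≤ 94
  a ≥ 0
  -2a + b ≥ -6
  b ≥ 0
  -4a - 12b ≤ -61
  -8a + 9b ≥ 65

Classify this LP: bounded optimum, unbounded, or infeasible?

bounded optimum

Vertices and f = -6a + 7b:
  (0, 47/2) → f = 329/2
  (293/34, 253/17) → f = 892/17
  (0, 65/9) → f = 455/9
The feasible region has finitely many vertices and no improving ray; the maximum is 329/2 at (0, 47/2).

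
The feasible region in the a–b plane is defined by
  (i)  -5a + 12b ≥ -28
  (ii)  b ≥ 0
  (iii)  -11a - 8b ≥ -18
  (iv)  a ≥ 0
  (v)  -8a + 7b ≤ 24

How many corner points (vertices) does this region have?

3

The feasible vertices (each the meet of two boundaries and inside every other half-plane) are:
  (18/11, 0)
  (0, 0)
  (0, 9/4)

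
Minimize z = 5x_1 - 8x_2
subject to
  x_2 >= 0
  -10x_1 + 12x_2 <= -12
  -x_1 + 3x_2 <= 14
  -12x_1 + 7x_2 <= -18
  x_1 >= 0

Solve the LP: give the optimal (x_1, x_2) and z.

x_1 = 34/3, x_2 = 76/9, minimum z = -98/9

Corner points and z = 5x_1 - 8x_2:
  (3/2, 0) → z = 15/2
  (34/3, 76/9) → z = -98/9
  (66/37, 18/37) → z = 186/37
The feasible region is unbounded (it extends along (3, 1), (1, 0)), but z strictly increases along every unbounded feasible direction, so there is no improving ray and the minimum is attained at a vertex.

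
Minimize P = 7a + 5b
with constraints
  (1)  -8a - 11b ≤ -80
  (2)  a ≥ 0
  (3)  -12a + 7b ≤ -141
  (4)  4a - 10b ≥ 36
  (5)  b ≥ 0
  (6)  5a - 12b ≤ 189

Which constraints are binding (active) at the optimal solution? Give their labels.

Extreme points and P = 7a + 5b:
  (579/46, 33/23) → P = 4383/46
  (47/4, 0) → P = 329/4
  (729, 288) → P = 6543
  (189/5, 0) → P = 1323/5

The minimum is at (47/4, 0). Substituting into each constraint, equality holds for (3) and (5); the remaining constraints have slack.

(3) and (5)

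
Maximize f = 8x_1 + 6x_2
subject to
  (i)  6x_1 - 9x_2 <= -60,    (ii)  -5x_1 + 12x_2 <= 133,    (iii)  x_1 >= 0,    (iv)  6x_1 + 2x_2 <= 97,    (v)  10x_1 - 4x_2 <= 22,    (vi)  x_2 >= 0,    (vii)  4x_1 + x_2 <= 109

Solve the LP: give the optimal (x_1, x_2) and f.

x_1 = 199/25, x_2 = 72/5, maximum f = 3752/25

Extreme points and f = 8x_1 + 6x_2:
  (0, 20/3) → f = 40
  (73/11, 122/11) → f = 1316/11
  (0, 133/12) → f = 133/2
  (199/25, 72/5) → f = 3752/25

The optimum lies where -5x_1 + 12x_2 = 133 and 10x_1 - 4x_2 = 22.
Solving simultaneously gives x_1 = 199/25, x_2 = 72/5.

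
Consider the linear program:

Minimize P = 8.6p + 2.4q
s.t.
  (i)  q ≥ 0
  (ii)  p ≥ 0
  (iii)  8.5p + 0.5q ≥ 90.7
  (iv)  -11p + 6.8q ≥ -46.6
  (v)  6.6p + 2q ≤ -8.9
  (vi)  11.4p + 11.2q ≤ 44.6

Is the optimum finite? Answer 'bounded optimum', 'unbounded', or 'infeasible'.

The boundaries 6.6p + 2q = -8.9 and 11.4p + 11.2q = 44.6 meet at (-787/213, 2199/284), but that point violates p ≥ 0. Every candidate vertex is excluded by some other constraint, so the feasible region is empty.

infeasible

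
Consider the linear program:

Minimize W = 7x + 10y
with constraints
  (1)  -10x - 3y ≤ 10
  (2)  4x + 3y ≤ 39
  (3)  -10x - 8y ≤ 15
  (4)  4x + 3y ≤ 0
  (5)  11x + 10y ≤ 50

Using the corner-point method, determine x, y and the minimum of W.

At the optimal vertex, -10x - 8y = 15 and 4x + 3y = 0.
Solving simultaneously gives x = 45/2, y = -30.

x = 45/2, y = -30, minimum W = -285/2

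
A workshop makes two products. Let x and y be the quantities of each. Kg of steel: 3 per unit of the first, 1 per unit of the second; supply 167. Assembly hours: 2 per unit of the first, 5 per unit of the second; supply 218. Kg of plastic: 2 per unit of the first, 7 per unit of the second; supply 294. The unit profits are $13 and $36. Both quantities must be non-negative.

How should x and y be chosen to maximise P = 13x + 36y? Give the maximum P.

x = 14, y = 38, maximum P = 1550

Corner points and P = 13x + 36y:
  (0, 0) → P = 0
  (0, 42) → P = 1512
  (167/3, 0) → P = 2171/3
  (617/13, 320/13) → P = 19541/13
  (14, 38) → P = 1550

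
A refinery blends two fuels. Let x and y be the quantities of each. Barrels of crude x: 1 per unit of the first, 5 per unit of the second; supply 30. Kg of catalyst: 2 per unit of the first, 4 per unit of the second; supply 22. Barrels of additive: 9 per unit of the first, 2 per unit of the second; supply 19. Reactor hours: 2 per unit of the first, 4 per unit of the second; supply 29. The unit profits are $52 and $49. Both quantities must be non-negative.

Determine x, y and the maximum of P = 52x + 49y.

x = 1, y = 5, maximum P = 297

Extreme points and P = 52x + 49y:
  (0, 0) → P = 0
  (0, 11/2) → P = 539/2
  (19/9, 0) → P = 988/9
  (1, 5) → P = 297

The binding constraints are 2x + 4y = 22 and 9x + 2y = 19.
Solving simultaneously gives x = 1, y = 5.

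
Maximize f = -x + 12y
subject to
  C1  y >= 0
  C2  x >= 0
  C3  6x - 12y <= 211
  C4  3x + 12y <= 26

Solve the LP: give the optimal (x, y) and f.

x = 0, y = 13/6, maximum f = 26

At the optimal vertex, x = 0 and 3x + 12y = 26.
Solving simultaneously gives x = 0, y = 13/6.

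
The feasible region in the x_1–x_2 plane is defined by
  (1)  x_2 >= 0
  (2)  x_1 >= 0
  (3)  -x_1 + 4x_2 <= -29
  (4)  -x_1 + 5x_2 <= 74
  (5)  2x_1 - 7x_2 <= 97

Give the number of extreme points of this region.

3

Intersecting each pair of boundary lines and keeping only the points that satisfy every inequality leaves:
  (29, 0)
  (97/2, 0)
  (185, 39)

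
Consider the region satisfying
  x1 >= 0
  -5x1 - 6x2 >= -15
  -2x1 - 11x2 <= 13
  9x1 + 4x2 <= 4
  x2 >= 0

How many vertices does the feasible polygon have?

3

Pairwise boundary intersections that survive every other constraint:
  (0, 1)
  (0, 0)
  (4/9, 0)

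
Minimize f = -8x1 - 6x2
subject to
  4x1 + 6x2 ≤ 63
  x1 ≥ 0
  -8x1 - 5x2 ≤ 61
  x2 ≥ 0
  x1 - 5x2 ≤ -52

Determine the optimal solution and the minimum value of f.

Extreme points and f = -8x1 - 6x2:
  (0, 21/2) → f = -63
  (3/26, 271/26) → f = -825/13
  (0, 52/5) → f = -312/5

x1 = 3/26, x2 = 271/26, minimum f = -825/13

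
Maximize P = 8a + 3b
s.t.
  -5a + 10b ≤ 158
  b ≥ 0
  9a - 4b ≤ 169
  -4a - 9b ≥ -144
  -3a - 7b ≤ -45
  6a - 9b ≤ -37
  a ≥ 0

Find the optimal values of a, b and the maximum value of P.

a = 107/10, b = 506/45, maximum P = 358/3

Corner points and P = 8a + 3b:
  (18/85, 1352/85) → P = 840/17
  (0, 79/5) → P = 237/5
  (107/10, 506/45) → P = 358/3
  (146/69, 127/23) → P = 2311/69
  (0, 45/7) → P = 135/7

The binding constraints are -4a - 9b = -144 and 6a - 9b = -37.
Solving simultaneously gives a = 107/10, b = 506/45.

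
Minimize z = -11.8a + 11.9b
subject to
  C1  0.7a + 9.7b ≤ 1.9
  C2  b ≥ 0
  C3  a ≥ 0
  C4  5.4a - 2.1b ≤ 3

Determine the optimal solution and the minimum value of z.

a = 5/9, b = 0, minimum z = -59/9

Corner points and z = -11.8a + 11.9b:
  (0, 19/97) → z = 2261/970
  (1103/1795, 272/1795) → z = -48893/8975
  (0, 0) → z = 0
  (5/9, 0) → z = -59/9

The binding constraints are b = 0 and 5.4a - 2.1b = 3.
Solving simultaneously gives a = 5/9, b = 0.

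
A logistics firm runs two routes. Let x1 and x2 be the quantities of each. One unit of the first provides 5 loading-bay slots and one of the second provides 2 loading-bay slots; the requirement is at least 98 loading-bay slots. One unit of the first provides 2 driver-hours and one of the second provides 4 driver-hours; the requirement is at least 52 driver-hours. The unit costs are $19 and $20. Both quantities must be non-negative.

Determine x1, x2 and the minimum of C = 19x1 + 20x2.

Corner points and C = 19x1 + 20x2:
  (0, 49) → C = 980
  (26, 0) → C = 494
  (18, 4) → C = 422
The feasible region is unbounded (it extends along (0, 1), (1, 0)), but C strictly increases along every unbounded feasible direction, so there is no improving ray and the minimum is attained at a vertex.

The binding constraints are 5x1 + 2x2 = 98 and 2x1 + 4x2 = 52.
Solving simultaneously gives x1 = 18, x2 = 4.

x1 = 18, x2 = 4, minimum C = 422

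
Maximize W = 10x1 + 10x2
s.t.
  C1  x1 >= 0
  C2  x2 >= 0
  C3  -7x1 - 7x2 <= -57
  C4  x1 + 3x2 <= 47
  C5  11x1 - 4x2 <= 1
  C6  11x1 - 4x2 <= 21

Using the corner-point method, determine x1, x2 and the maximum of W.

x1 = 191/37, x2 = 516/37, maximum W = 7070/37

The optimum lies where x1 + 3x2 = 47 and 11x1 - 4x2 = 1.
Solving simultaneously gives x1 = 191/37, x2 = 516/37.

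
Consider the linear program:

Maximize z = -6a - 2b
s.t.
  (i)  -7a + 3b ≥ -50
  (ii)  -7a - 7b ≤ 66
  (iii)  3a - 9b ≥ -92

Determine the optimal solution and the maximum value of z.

a = -619/42, b = 223/42, maximum z = 1634/21

Extreme points and z = -6a - 2b:
  (76/35, -58/5) → z = 356/35
  (121/9, 397/27) → z = -2972/27
  (-619/42, 223/42) → z = 1634/21

The binding constraints are -7a - 7b = 66 and 3a - 9b = -92.
Solving simultaneously gives a = -619/42, b = 223/42.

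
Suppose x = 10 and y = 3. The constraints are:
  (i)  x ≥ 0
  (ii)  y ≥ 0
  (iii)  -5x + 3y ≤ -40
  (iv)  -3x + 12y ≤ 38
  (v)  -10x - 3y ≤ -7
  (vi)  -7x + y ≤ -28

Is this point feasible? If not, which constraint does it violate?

(i): 10 ≥ 0 ✓
(ii): 3 ≥ 0 ✓
(iii): -41 ≤ -40 ✓
(iv): 6 ≤ 38 ✓
(v): -109 ≤ -7 ✓
(vi): -67 ≤ -28 ✓

feasible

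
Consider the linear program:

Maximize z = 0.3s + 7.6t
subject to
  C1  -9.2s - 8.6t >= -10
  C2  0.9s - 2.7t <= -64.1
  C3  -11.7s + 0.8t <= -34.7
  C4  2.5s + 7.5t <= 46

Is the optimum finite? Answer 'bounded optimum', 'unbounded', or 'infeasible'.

The boundaries -9.2s - 8.6t = -10 and -11.7s + 0.8t = -34.7 meet at (15321/5399, -10112/5399), but that point violates 0.9s - 2.7t ≤ -64.1. Every candidate vertex is excluded by some other constraint, so the feasible region is empty.

infeasible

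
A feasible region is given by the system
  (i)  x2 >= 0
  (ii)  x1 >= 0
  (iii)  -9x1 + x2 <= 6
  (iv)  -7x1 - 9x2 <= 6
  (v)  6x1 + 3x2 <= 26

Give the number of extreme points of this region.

The feasible vertices (each the meet of two boundaries and inside every other half-plane) are:
  (0, 0)
  (13/3, 0)
  (0, 6)
  (8/33, 90/11)

4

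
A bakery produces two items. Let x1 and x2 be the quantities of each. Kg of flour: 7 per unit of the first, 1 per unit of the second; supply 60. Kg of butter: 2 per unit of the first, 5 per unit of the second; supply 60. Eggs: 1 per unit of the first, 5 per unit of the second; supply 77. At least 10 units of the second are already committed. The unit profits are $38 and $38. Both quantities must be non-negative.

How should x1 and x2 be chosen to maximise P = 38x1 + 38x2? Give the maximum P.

Extreme points and P = 38x1 + 38x2:
  (0, 12) → P = 456
  (0, 10) → P = 380
  (5, 10) → P = 570

x1 = 5, x2 = 10, maximum P = 570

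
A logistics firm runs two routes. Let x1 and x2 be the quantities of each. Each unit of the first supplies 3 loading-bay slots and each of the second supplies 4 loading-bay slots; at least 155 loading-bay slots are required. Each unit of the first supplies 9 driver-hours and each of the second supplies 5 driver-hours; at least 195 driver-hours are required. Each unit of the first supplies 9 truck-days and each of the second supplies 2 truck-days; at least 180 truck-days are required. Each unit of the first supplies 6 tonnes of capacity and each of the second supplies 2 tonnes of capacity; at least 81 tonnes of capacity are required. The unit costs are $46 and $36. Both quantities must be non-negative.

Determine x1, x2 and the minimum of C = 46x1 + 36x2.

x1 = 41/3, x2 = 57/2, minimum C = 4964/3

Feasible corners and C = 46x1 + 36x2:
  (0, 90) → C = 3240
  (155/3, 0) → C = 7130/3
  (41/3, 57/2) → C = 4964/3
The feasible region is unbounded (it extends along (0, 1), (1, 0)), but C strictly increases along every unbounded feasible direction, so there is no improving ray and the minimum is attained at a vertex.

At the optimal vertex, 3x1 + 4x2 = 155 and 9x1 + 2x2 = 180.
Solving simultaneously gives x1 = 41/3, x2 = 57/2.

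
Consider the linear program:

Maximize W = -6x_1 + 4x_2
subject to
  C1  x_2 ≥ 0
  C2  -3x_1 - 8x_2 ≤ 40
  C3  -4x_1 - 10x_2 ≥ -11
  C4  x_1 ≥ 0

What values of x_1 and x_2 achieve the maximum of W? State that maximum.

Vertices and W = -6x_1 + 4x_2:
  (11/4, 0) → W = -33/2
  (0, 0) → W = 0
  (0, 11/10) → W = 22/5

x_1 = 0, x_2 = 11/10, maximum W = 22/5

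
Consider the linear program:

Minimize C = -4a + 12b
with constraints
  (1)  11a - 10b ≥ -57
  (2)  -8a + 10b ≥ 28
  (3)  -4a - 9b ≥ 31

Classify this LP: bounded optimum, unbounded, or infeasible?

Vertices and C = -4a + 12b:
  (-29/3, -74/15) → C = -308/15
  (-823/139, -113/139) → C = 1936/139
  (-281/56, -17/14) → C = 11/2
The feasible region has finitely many vertices and no improving ray; the minimum is -308/15 at (-29/3, -74/15).

bounded optimum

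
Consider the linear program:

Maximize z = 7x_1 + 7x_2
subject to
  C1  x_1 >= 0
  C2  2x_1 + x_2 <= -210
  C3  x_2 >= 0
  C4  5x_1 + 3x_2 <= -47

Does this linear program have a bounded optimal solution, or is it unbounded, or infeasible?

infeasible

The boundaries x_1 = 0 and 2x_1 + x_2 = -210 meet at (0, -210), but that point violates x_2 ≥ 0. Every candidate vertex is excluded by some other constraint, so the feasible region is empty.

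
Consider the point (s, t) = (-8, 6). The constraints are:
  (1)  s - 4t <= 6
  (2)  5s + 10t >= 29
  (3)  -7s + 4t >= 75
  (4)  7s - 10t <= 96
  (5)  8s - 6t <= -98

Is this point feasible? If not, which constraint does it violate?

Constraint (2): 5s + 10t = 20, which is not ≥ 29. All other constraints are satisfied.

not feasible — violates (2)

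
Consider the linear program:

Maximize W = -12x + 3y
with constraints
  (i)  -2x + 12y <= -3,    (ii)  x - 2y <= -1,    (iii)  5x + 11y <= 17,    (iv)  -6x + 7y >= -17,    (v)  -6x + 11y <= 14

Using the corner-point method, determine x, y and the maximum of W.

x = -17, y = -8, maximum W = 180

Vertices and W = -12x + 3y:
  (-9/4, -5/8) → W = 201/8
  (-201/50, -23/25) → W = 1137/25
  (-17, -8) → W = 180

At the optimal vertex, x - 2y = -1 and -6x + 11y = 14.
Solving simultaneously gives x = -17, y = -8.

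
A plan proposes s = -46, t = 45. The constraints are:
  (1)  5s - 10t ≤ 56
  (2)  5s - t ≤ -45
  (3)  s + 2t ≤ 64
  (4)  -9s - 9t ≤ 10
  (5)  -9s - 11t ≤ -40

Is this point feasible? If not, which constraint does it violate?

(1): -680 ≤ 56 ✓
(2): -275 ≤ -45 ✓
(3): 44 ≤ 64 ✓
(4): 9 ≤ 10 ✓
(5): -81 ≤ -40 ✓

feasible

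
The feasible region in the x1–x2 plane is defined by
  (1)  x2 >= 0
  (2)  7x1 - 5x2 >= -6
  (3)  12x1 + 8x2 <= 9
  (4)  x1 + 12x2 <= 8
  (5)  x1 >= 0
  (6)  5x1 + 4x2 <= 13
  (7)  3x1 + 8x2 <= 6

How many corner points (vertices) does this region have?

Intersecting each pair of boundary lines and keeping only the points that satisfy every inequality leaves:
  (3/4, 0)
  (0, 0)
  (1/3, 5/8)
  (0, 2/3)
  (2/7, 9/14)

5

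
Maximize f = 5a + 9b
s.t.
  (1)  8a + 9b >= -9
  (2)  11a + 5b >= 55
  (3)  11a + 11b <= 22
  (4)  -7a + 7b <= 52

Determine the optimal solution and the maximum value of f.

Corner points and f = 5a + 9b:
  (540/59, -539/59) → f = -2151/59
  (27, -25) → f = -90
  (15/2, -11/2) → f = -12

a = 15/2, b = -11/2, maximum f = -12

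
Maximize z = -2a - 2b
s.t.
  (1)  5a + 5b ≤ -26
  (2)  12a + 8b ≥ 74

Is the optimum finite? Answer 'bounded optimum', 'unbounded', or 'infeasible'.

unbounded

From the feasible point (289/10, -341/10), moving in the direction (8, -12) keeps every constraint satisfied while z increases without bound.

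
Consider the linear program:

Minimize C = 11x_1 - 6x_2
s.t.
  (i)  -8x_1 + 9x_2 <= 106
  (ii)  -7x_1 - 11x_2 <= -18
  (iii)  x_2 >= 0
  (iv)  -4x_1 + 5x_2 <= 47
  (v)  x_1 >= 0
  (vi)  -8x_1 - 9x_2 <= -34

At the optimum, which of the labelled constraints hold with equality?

(iv) and (v)

Feasible corners and C = 11x_1 - 6x_2:
  (17/4, 0) → C = 187/4
  (0, 47/5) → C = -282/5
  (0, 34/9) → C = -68/3
The feasible region is unbounded (it extends along (5, 4), (1, 0)), but C strictly increases along every unbounded feasible direction, so there is no improving ray and the minimum is attained at a vertex.

The minimum is at (0, 47/5). Substituting into each constraint, equality holds for (iv) and (v); the remaining constraints have slack.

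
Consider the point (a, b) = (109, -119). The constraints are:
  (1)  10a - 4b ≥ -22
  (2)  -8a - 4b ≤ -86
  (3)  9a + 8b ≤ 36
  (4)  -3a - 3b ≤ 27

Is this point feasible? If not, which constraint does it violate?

not feasible — violates (4)

Constraint (4): -3a - 3b = 30, which is not ≤ 27. All other constraints are satisfied.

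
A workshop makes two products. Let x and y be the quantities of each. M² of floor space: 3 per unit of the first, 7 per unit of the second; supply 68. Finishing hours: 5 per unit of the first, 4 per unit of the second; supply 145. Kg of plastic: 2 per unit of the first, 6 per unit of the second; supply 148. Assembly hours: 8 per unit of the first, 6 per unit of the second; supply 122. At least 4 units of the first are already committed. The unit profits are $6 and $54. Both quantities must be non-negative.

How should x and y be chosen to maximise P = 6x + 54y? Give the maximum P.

x = 4, y = 8, maximum P = 456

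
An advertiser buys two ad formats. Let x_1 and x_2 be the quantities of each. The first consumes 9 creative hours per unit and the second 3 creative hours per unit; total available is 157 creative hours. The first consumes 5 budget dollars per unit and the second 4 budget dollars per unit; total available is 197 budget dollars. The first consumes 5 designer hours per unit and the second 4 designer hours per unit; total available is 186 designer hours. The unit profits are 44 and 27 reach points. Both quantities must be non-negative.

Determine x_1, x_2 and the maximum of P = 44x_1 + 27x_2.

x_1 = 10/3, x_2 = 127/3, maximum P = 3869/3

Corner points and P = 44x_1 + 27x_2:
  (0, 0) → P = 0
  (0, 93/2) → P = 2511/2
  (157/9, 0) → P = 6908/9
  (10/3, 127/3) → P = 3869/3

The binding constraints are 9x_1 + 3x_2 = 157 and 5x_1 + 4x_2 = 186.
Solving simultaneously gives x_1 = 10/3, x_2 = 127/3.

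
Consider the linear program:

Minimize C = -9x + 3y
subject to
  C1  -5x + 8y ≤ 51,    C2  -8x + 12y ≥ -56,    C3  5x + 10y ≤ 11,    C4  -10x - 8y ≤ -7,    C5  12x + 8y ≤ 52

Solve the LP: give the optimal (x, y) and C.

Vertices and C = -9x + 3y:
  (173/35, -48/35) → C = -243/5
  (133/46, -63/23) → C = -1575/46
  (-3/10, 5/4) → C = 129/20

At the optimal vertex, -8x + 12y = -56 and 5x + 10y = 11.
Solving simultaneously gives x = 173/35, y = -48/35.

x = 173/35, y = -48/35, minimum C = -243/5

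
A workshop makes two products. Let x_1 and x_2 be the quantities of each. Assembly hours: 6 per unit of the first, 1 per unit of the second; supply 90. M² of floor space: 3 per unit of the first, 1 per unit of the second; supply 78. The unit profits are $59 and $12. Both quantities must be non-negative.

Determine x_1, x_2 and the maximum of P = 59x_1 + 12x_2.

Vertices and P = 59x_1 + 12x_2:
  (0, 0) → P = 0
  (0, 78) → P = 936
  (15, 0) → P = 885
  (4, 66) → P = 1028

The binding constraints are 6x_1 + x_2 = 90 and 3x_1 + x_2 = 78.
Solving simultaneously gives x_1 = 4, x_2 = 66.

x_1 = 4, x_2 = 66, maximum P = 1028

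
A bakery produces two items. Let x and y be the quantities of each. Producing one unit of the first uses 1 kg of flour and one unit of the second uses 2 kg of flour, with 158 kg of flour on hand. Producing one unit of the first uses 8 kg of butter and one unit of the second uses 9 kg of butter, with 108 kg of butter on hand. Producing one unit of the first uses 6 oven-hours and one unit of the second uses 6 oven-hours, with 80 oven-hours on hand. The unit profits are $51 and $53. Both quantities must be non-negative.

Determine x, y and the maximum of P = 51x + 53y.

x = 12, y = 4/3, maximum P = 2048/3

Corner points and P = 51x + 53y:
  (0, 0) → P = 0
  (0, 12) → P = 636
  (40/3, 0) → P = 680
  (12, 4/3) → P = 2048/3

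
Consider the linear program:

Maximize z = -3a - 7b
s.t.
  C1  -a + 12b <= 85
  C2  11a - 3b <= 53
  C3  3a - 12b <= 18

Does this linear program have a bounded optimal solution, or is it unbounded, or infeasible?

From the feasible point (297/43, 988/129), moving in the direction (-12, -3) keeps every constraint satisfied while z increases without bound.

unbounded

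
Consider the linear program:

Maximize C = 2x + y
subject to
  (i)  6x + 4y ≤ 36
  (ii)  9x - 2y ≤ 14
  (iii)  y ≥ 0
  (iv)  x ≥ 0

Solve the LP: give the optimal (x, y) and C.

Feasible corners and C = 2x + y:
  (8/3, 5) → C = 31/3
  (0, 9) → C = 9
  (14/9, 0) → C = 28/9
  (0, 0) → C = 0

At the optimal vertex, 6x + 4y = 36 and 9x - 2y = 14.
Solving simultaneously gives x = 8/3, y = 5.

x = 8/3, y = 5, maximum C = 31/3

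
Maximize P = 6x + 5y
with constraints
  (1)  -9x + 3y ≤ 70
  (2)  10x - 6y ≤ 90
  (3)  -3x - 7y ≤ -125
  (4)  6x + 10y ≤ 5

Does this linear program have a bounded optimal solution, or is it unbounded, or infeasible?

infeasible

The boundaries -9x + 3y = 70 and 10x - 6y = 90 meet at (-115/4, -755/12), but that point violates -3x - 7y ≤ -125. Every candidate vertex is excluded by some other constraint, so the feasible region is empty.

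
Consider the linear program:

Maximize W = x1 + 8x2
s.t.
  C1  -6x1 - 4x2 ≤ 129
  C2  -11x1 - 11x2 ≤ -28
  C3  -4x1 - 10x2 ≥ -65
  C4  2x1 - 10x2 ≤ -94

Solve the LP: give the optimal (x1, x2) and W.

Vertices and W = x1 + 8x2:
  (-145/22, 201/22) → W = 133/2
  (-377/66, 545/66) → W = 3983/66
  (-29/6, 253/30) → W = 1879/30

x1 = -145/22, x2 = 201/22, maximum W = 133/2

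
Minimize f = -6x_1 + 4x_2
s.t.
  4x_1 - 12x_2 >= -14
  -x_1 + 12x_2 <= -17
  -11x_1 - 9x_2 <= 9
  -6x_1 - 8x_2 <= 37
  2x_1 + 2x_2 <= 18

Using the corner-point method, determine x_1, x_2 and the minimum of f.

The binding constraints are -6x_1 - 8x_2 = 37 and 2x_1 + 2x_2 = 18.
Solving simultaneously gives x_1 = 109/2, x_2 = -91/2.

x_1 = 109/2, x_2 = -91/2, minimum f = -509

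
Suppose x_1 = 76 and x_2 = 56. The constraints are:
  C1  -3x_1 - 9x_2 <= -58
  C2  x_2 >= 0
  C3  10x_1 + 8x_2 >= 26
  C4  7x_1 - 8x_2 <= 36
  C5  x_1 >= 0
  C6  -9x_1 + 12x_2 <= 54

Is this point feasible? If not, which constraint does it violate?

not feasible — violates C4

Constraint C4: 7x_1 - 8x_2 = 84, which is not ≤ 36. All other constraints are satisfied.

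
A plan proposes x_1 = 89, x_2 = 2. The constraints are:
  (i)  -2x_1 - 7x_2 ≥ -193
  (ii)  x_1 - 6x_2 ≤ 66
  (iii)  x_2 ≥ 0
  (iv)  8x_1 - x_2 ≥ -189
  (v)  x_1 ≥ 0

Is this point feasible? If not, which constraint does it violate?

Constraint (ii): x_1 - 6x_2 = 77, which is not ≤ 66. All other constraints are satisfied.

not feasible — violates (ii)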